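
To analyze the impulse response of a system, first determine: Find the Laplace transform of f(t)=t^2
L{t^n}=n!/s^(n+1)
L{t^2}=2!/s^3=2/s^3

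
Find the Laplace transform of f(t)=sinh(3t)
L{sinh(at)} = a/(s²-a²)
L{sinh(3t)} = 3/(s²-9)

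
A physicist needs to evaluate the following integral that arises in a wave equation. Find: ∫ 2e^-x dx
Since d/dx[e^-x] = - e^-x, we get -2e^-x+C

Answer: -2e^-x+C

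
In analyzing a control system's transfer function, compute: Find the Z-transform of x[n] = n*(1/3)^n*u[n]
Using the property Z{n * a^n * u[n]} = az/(z-a)^2
With a = 1/3: X(z) = (1/3)z/(z - 1/3)^2, |z| > 1/3

Answer: (1/3)z/(z - 1/3)^2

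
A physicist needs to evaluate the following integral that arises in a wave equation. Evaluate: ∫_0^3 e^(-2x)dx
Antiderivative: (1/(-2))e^(-2x)
Evaluate: (1/(-2))(e^-6 - 1)

Answer: (e^-6 - 1)/(-2)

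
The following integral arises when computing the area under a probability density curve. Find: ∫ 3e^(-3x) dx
Since d/dx[e^(-3x)]=-3e^(-3x), we get -1 e^(-3x)+C

Answer: -e^(-3x)+C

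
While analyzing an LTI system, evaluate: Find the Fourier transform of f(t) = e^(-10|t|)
Using the standard pair: F{e^(-a|t|)}=2a/(a^2+omega^2)
With a=10: F(omega)=20/(100+omega^2)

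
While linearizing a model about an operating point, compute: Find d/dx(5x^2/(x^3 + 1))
Quotient rule: (f/g)'=(f'g - fg')/g²
f=5x^2, f'=10x
g=x^3 + 1, g'=3x^2

Answer: (10x·(x^3 + 1) - 15x^4)/(x^3 + 1)²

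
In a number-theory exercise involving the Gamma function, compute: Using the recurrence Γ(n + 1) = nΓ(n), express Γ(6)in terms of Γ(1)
Γ(6) = 5Γ(5) = 5·4Γ(4) = ... = 5!·Γ(1) = 120·Γ(1)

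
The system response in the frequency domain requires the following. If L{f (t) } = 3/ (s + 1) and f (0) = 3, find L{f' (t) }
L{f'(t)} = s·F(s) - f(0) = 3s/(s + 1) - 3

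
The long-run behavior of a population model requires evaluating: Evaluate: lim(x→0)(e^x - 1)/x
L'Hôpital (0/0): lim e^x/1 = 1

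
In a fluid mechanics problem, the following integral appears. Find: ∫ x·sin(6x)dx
By parts: u = x, dv = sin(6x) dx
du = dx, v = -cos(6x)/6
= -x·cos(6x)/6 + sin(6x)/6² + C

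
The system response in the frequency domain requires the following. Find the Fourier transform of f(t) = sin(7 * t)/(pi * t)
sin(W * t)/(pi * t) = (W/pi) * sinc(W * t/pi) is the impulse response of the ideal low-pass filter with cutoff W (here W = 7).
Its Fourier transform is a rectangular function:
F(omega) = 1 for |omega| < 7, 0 otherwise

Answer: rect(omega/14) [i.e., 1 for |omega| < 7, 0 otherwise]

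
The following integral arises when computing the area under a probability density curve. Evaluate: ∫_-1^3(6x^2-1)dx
Step 1: Find antiderivative F(x)=2x^3 - x
Step 2: F(3) - F(-1)=51 - (-1)=52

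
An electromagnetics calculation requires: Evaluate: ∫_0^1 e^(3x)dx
Antiderivative: (1/3)e^(3x)
Evaluate: (1/3)(e^3-1)

Answer: (e^3-1)/3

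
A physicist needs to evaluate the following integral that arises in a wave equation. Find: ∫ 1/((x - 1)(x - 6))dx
Partial fractions: 1/((x-1)(x-6))=A/(x-1)+B/(x-6)
A=-1/5, B=1/5
∫ [-1/5· 1/(x-1)+1/5· 1/(x-6)] dx
=(1/5)[ln|x-6| - ln|x-1|]+C

Answer: (1/5)·ln|(x-6)/(x-1)|+C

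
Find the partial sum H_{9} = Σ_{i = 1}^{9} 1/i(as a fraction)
H_9 = 1+1/2+1/3+...+1/9
= 7129/2520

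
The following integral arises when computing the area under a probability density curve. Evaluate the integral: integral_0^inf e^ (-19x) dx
integral_0^inf e^(-19x) dx = [-1/19*e^(-19x)]_0^inf
= 0 - (-1/19) = 1/19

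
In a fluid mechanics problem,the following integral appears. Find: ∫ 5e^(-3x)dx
Since d/dx[e^(-3x)]=-3e^(-3x), we get -5/3 e^(-3x)+C

Answer: (-5/3)e^(-3x)+C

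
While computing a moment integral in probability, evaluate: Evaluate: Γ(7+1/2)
Γ(n+1/2) = (2n)!√π/(4^n·n!)
= 87178291200√π/(16384·5040) = (135135/128)·√π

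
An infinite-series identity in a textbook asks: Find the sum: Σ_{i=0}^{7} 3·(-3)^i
Geometric series: S = a(1 - r^n)/(1 - r)
a = 3, r = -3, n = 8
S = 3(1 - 6561)/4 = -4920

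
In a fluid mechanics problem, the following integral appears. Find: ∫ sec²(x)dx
Since d/dx[tan(x)] = sec²(x), integral = tan(x) + C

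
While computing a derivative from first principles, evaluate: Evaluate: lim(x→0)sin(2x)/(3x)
L'Hôpital (0/0): lim 2cos(2x)/3 = 2/3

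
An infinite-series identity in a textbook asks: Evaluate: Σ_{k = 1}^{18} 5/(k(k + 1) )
Partial fractions: 5/(k(k+1)) = 5/k - 5/(k+1)
Telescoping sum: 5(1-1/19) = 5·18/19

Answer: 90/19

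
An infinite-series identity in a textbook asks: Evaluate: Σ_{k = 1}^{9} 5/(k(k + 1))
Partial fractions: 5/(k(k + 1))=5/k - 5/(k + 1)
Telescoping sum: 5(1 - 1/10)=5·9/10

Answer: 9/2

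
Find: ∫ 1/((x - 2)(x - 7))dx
Partial fractions: 1/((x-2)(x-7)) = A/(x-2)+B/(x-7)
A = -1/5, B = 1/5
∫ [-1/5· 1/(x-2)+1/5· 1/(x-7)] dx
= (1/5)[ln|x-7| - ln|x-2|]+C

Answer: (1/5)·ln|(x-7)/(x-2)|+C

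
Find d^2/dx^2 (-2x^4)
Apply power rule 2 times:
d^1: -8x^3
d^2: -24x^2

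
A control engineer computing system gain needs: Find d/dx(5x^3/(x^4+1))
Quotient rule: (f/g)'=(f'g - fg')/g²
f=5x^3, f'=15x^2
g=x^4+1, g'=4x^3

Answer: (15x^2·(x^4+1)-20x^6)/(x^4+1)²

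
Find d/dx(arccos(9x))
d/dx[arccos(u)]=-u'/√(1-u²), u=9x, u'=9

Answer: -9/√(1-81x²)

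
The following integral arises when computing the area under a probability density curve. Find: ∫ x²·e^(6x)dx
Integration by parts twice:
First: u=x², dv=e^(6x) dx => x²e^(6x)/6 - (2/6)∫ xe^(6x) dx
Second (∫ xe^(6x) dx): xe^(6x)/6 - e^(6x)/36
Combining: e^(6x)(x²/6-2x/36+2/216)+C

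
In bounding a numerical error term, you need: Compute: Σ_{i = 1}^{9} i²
Using formula: Σ i^2=n(n + 1)(2n + 1)/6=9·10·19/6=285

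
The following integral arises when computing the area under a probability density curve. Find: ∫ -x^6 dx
Using power rule: ∫ -x^6 dx=-1/7 x^7+C=(-1/7)x^7+C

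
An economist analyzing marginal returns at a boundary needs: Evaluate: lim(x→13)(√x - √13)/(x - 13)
Multiply by conjugate (√x+√13)/(√x+√13):
= (x - 13)/((x - 13)(√x+√13)) = 1/(√x+√13)
As x → 13: 1/(2√13)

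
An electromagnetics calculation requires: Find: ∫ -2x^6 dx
Using power rule: ∫ -2x^6 dx=-2/7 x^7+C=(-2/7)x^7+C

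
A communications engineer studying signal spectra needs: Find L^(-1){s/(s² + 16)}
L^(-1){s/(s² + w²)}=cos(wt)
Here w=4

Answer: cos(4t)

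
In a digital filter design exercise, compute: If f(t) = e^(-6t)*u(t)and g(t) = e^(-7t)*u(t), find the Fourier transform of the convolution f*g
By the convolution theorem: F{f * g}=F(omega) * G(omega)
F(omega)=1/(6 + j * omega), G(omega)=1/(7 + j * omega)
F{f * g}=1/((6 + j * omega)(7 + j * omega))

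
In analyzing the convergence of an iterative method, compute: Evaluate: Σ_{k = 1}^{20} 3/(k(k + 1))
Partial fractions: 3/(k(k + 1))=3/k - 3/(k + 1)
Telescoping sum: 3(1 - 1/21)=3·20/21

Answer: 20/7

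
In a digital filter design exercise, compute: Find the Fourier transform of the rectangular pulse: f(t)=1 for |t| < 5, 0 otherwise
F(omega) = integral from -5 to 5 of e^(-j * omega * t) dt
= 2 * sin(5 * omega)/omega = 10 * sinc(5 * omega/pi)

Answer: 2 * sin(5 * omega)/omega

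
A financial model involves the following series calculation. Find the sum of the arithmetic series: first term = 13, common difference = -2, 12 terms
Last term: a_n=13 + (12 - 1)·-2=-9
Sum=n(a_1 + a_n)/2=12(13 + (-9))/2=24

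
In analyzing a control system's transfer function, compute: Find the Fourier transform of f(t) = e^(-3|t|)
Using the standard pair: F{e^(-a|t|)} = 2a/(a^2+omega^2)
With a = 3: F(omega) = 6/(9+omega^2)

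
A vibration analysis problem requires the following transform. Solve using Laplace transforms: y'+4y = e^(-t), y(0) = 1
Take L: sY - 1 + 4Y=1/(s + 1)
Y(s + 4)=1/(s + 1) + 1
Y=1/((s + 1)(s + 4)) + 1/(s + 4)
Partial fractions: 1/((s + 1)(s + 4))=(1/3)/(s + 1) - (1/3)/(s + 4)
So Y=(1/3)/(s + 1) + (2/3)/(s + 4)
Inverse Laplace transform (L^(-1){1/(s + 1)}=e^(-t), L^(-1){1/(s + 4)}=e^(-4t)):

Answer: y(t)=(1/3)·e^(-t) + (2/3)·e^(-4t)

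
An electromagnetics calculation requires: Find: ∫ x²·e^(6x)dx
Integration by parts twice:
First: u = x², dv = e^(6x) dx => x²e^(6x)/6 - (2/6)∫ xe^(6x) dx
Second (∫ xe^(6x) dx): xe^(6x)/6 - e^(6x)/36
Combining: e^(6x)(x²/6 - 2x/36 + 2/216) + C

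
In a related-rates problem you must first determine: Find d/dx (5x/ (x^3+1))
Quotient rule: (f/g)'=(f'g - fg')/g²
f=5x, f'=5
g=x^3 + 1, g'=3x^2

Answer: (5·(x^3 + 1) - 15x^3)/(x^3 + 1)²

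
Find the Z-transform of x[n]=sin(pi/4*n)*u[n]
Z{sin(w0*n)*u[n]} = z*sin(w0)/(z^2-2z*cos(w0)+1)
With w0 = pi/4: X(z) = z*sin(pi/4)/(z^2-2z*cos(pi/4)+1)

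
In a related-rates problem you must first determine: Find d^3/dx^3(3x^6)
Apply power rule 3 times:
d^1: 18x^5
d^2: 90x^4
d^3: 360x^3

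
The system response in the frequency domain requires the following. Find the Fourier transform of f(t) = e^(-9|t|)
Using the standard pair: F{e^(-a|t|)} = 2a/(a^2 + omega^2)
With a = 9: F(omega) = 18/(81 + omega^2)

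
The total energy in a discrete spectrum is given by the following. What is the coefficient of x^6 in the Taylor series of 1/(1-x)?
1/(1-x) = Σ x^n for |x|<1
All coefficients are 1

Answer: 1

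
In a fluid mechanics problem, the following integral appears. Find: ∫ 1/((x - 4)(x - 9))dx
Partial fractions: 1/((x-4)(x-9))=A/(x-4) + B/(x-9)
A=-1/5, B=1/5
∫ [-1/5· 1/(x-4) + 1/5· 1/(x-9)] dx
=(1/5)[ln|x-9| - ln|x-4|] + C

Answer: (1/5)·ln|(x-9)/(x-4)| + C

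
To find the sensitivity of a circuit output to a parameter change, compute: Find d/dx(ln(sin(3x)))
Chain rule: d/dx[ln(u)] = u'/u where u = sin(3x)
u' = 3cos(3x)

Answer: (3cos(3x))/(sin(3x))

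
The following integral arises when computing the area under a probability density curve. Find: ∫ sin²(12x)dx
Using identity sin²(u) = (1 - cos(2u))/2:
∫ (1 - cos(24x))/2 dx = x/2 - sin(24x)/48+C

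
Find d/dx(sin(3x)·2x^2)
Product rule: (fg)' = f'g + fg'
f = sin(3x), f' = 3·cos(3x)
g = 2x^2, g' = 4x

Answer: 6·cos(3x)·x^2 + 4·sin(3x)·x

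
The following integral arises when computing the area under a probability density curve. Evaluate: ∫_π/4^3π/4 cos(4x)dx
Antiderivative: sin(4x)/4
Evaluate at bounds: [sin(4·3π/4)/4] - [sin(4·π/4)/4]
= ((0) - (0))/4 = 0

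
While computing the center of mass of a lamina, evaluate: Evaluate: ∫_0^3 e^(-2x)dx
Antiderivative: (1/(-2))e^(-2x)
Evaluate: (1/(-2))(e^-6-1)

Answer: (e^-6-1)/(-2)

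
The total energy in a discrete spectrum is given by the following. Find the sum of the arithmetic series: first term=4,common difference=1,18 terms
Last term: a_n=4 + (18 - 1)·1=21
Sum=n(a_1 + a_n)/2=18(4 + 21)/2=225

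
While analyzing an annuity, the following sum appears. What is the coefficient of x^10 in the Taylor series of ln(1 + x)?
ln(1 + x)=Σ (-1)^(n + 1) x^n/n
Coefficient of x^10=(-1)^11/10=-1/10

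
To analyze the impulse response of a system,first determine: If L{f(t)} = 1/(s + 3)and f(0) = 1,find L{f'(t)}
L{f'(t)} = s·F(s) - f(0) = s/(s + 3) - 1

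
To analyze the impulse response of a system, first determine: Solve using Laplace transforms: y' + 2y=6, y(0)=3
Take L of both sides: sY(s) - 3 + 2Y(s) = 6/s
Y(s)(s + 2) = 6/s + 3
Y(s) = 6/(s(s + 2)) + 3/(s + 2)
Partial fractions: 6/(s(s + 2)) = 3/s - 3/(s + 2)
So Y(s) = 3/s
Inverse transform (L^(-1){1/s} = 1, L^(-1){1/(s + 2)} = e^(-2t)):

Answer: y(t) = 3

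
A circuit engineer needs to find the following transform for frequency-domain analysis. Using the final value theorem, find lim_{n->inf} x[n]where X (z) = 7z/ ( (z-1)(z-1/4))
Final value theorem: lim x[n] = lim_{z->1} (z-1)*X(z)
(z-1)*X(z) = 7z/(z-1/4)
As z->1: 7/(1-1/4) = 7/(3/4) = 28/3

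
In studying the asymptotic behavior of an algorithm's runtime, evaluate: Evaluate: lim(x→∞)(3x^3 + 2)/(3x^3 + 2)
Divide numerator and denominator by x^3:
lim (3 + 2/x^3)/(3 + 2/x^3) = 1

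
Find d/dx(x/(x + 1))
Quotient rule: (f/g)'=(f'g - fg')/g²
f=x, f'=1
g=x + 1, g'=1

Answer: (1·(x + 1) - x)/(x + 1)²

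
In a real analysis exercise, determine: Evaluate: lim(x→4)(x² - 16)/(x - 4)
Factor: (x² - 16) = (x-4)(x + 4)
Cancel (x-4): lim(x→4) (x + 4) = 8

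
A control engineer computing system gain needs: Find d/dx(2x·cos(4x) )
Product rule: (fg)' = f'g+fg'
f = 2x, f' = 2
g = cos(4x), g' = -4·sin(4x)

Answer: 2·cos(4x)-8x·sin(4x)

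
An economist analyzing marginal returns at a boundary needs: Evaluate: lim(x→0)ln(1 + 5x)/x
L'Hôpital (0/0): lim 5/(1+5x) / 1 = 5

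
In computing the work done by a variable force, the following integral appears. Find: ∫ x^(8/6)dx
Power rule: ∫ x^(4/3) dx=x^(7/3)/(7/3)+C

Answer: (3/7)·x^(7/3)+C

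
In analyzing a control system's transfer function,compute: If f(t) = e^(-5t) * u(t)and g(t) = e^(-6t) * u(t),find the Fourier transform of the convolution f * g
By the convolution theorem: F{f * g} = F(omega) * G(omega)
F(omega) = 1/(5+j * omega), G(omega) = 1/(6+j * omega)
F{f * g} = 1/((5+j * omega)(6+j * omega))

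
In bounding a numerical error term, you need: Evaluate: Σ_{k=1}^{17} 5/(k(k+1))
Partial fractions: 5/(k(k + 1)) = 5/k - 5/(k + 1)
Telescoping sum: 5(1 - 1/18) = 5·17/18

Answer: 85/18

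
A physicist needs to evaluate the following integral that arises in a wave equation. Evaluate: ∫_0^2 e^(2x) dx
Antiderivative: (1/2)e^(2x)
Evaluate: (1/2)(e^4-1)

Answer: (e^4-1)/2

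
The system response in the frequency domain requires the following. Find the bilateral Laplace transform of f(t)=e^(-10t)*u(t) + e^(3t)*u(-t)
For e^(-10t)*u(t): L=1/(s+10), Re(s) > -10
For e^(3t)*u(-t): L=-1/(s-3), Re(s) < 3
Combined: F(s)=1/(s+10)-1/(s-3), -10 < Re(s) < 3

Answer: 1/(s+10)-1/(s-3), ROC: -10 < Re(s) < 3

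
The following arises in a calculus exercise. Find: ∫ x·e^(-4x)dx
Integration by parts: u=x, dv=e^(-4x) dx
du=dx, v=e^(-4x)/(-4)
=x·e^(-4x)/(-4) - ∫ e^(-4x)/(-4) dx
=x·e^(-4x)/(-4) - e^(-4x)/16+C

Answer: e^(-4x)(x/(-4)-1/16)+C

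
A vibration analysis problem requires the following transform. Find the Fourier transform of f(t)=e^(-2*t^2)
The Fourier transform of a Gaussian e^(-a * t^2) is sqrt(pi/a) * e^(-omega^2/(4a)).
With a=2: F(omega)=sqrt(pi/2) * e^(-omega^2/8)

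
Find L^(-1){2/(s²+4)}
L^(-1){w/(s² + w²)}=sin(wt)
Here w=2

Answer: sin(2t)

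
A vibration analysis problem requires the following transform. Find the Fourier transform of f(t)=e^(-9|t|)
Using the standard pair: F{e^(-a|t|)} = 2a/(a^2 + omega^2)
With a = 9: F(omega) = 18/(81 + omega^2)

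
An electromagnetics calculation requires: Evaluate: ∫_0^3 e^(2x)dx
Antiderivative: (1/2)e^(2x)
Evaluate: (1/2)(e^6-1)

Answer: (e^6-1)/2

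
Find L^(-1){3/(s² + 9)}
L^(-1){w/(s²+w²)} = sin(wt)
Here w = 3

Answer: sin(3t)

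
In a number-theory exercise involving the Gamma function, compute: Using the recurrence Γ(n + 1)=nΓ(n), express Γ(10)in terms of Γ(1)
Γ(10)=9Γ(9)=9·8Γ(8)=...=9!·Γ(1)=362880·Γ(1)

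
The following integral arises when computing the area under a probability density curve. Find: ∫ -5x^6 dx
Using power rule: ∫ -5x^6 dx=-5/7 x^7 + C=(-5/7)x^7 + C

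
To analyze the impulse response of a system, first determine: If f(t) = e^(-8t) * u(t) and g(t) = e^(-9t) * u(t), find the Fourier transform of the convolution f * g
By the convolution theorem: F{f*g} = F(omega)*G(omega)
F(omega) = 1/(8+j*omega), G(omega) = 1/(9+j*omega)
F{f*g} = 1/((8+j*omega)(9+j*omega))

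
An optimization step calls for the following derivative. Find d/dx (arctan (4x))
d/dx[arctan(u)]=u'/(1 + u²), u=4x, u'=4

Answer: 4/(1 + 16x²)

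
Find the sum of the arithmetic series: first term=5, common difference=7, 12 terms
Last term: a_n = 5+(12-1)·7 = 82
Sum = n(a_1+a_n)/2 = 12(5+82)/2 = 522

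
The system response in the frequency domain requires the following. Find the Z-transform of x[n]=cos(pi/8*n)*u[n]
Z{cos(w0 * n) * u[n]}=z(z - cos(w0))/(z^2 - 2z * cos(w0) + 1)
With w0=pi/8: X(z)=z(z - cos(pi/8))/(z^2 - 2z * cos(pi/8) + 1)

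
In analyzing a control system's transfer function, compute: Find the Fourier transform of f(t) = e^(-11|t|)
Using the standard pair: F{e^(-a|t|)} = 2a/(a^2 + omega^2)
With a = 11: F(omega) = 22/(121 + omega^2)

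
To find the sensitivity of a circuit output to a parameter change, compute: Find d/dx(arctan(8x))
d/dx[arctan(u)]=u'/(1+u²), u=8x, u'=8

Answer: 8/(1+64x²)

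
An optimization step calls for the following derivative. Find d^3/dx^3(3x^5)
Apply power rule 3 times:
d^1: 15x^4
d^2: 60x^3
d^3: 180x^2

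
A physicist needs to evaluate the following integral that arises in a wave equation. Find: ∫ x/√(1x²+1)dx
Let u = x² + 1, du = 2x dx
∫ (1/2)·u^(-1/2) du = √u + C

Answer: √(x² + 1) + C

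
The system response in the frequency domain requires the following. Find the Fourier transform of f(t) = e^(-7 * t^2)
The Fourier transform of a Gaussian e^(-a*t^2) is sqrt(pi/a)*e^(-omega^2/(4a)).
With a=7: F(omega)=sqrt(pi/7)*e^(-omega^2/28)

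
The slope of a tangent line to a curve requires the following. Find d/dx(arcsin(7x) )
d/dx[arcsin(u)] = u'/√(1-u²), u = 7x, u' = 7

Answer: 7/√(1 - 49x²)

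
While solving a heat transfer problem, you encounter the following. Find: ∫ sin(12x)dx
Using substitution u = 12x: ∫ sin(u) du/12 = -cos(u)/12+C

Answer: (-1/12)cos(12x)+C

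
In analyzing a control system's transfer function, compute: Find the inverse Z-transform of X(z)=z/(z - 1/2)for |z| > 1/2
Standard pair: z/(z-a) <-> a^n*u[n] for causal signals
With a = 1/2: x[n] = (1/2)^n*u[n]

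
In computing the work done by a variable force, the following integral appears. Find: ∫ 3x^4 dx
Using power rule: ∫ 3x^4 dx = 3/5 x^5+C = (3/5)x^5+C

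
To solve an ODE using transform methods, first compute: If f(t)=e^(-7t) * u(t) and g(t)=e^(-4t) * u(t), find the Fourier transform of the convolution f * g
By the convolution theorem: F{f*g}=F(omega)*G(omega)
F(omega)=1/(7+j*omega), G(omega)=1/(4+j*omega)
F{f*g}=1/((7+j*omega)(4+j*omega))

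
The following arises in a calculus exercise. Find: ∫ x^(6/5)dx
Power rule: ∫ x^(6/5) dx = x^(11/5)/(11/5) + C

Answer: (5/11)·x^(11/5) + C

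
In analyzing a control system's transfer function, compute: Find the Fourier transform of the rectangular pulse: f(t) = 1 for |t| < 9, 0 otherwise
F(omega)=integral from -9 to 9 of e^(-j*omega*t) dt
=2*sin(9*omega)/omega=18*sinc(9*omega/pi)

Answer: 2*sin(9*omega)/omega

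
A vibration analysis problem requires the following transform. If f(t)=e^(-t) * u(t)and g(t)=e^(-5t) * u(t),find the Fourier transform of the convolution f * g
By the convolution theorem: F{f*g} = F(omega)*G(omega)
F(omega) = 1/(1 + j*omega), G(omega) = 1/(5 + j*omega)
F{f*g} = 1/((1 + j*omega)(5 + j*omega))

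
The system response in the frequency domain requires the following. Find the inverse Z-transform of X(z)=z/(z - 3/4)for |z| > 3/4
Standard pair: z/(z-a) <-> a^n*u[n] for causal signals
With a = 3/4: x[n] = (3/4)^n*u[n]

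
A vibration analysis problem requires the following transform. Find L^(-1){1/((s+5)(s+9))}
Partial fractions: 1/((s+5)(s+9)) = A/(s+5)+B/(s+9)
Cover-up: A = 1/(s+9)|_{s = -5} = 1/4; B = 1/(s+5)|_{s = -9} = -1/4
L^(-1) = (1/4)e^(-5t) - (1/4)e^(-9t)

Answer: (1/4)(e^(-5t) - e^(-9t))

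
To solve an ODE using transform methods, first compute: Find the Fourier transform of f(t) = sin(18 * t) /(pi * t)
sin(W*t)/(pi*t)=(W/pi)*sinc(W*t/pi) is the impulse response of the ideal low-pass filter with cutoff W (here W=18).
Its Fourier transform is a rectangular function:
F(omega)=1 for |omega| < 18, 0 otherwise

Answer: rect(omega/36) [i.e., 1 for |omega| < 18, 0 otherwise]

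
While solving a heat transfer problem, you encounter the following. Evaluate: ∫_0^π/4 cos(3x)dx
Antiderivative: sin(3x)/3
Evaluate at bounds: [sin(3·π/4)/3] - [sin(3·0)/3]
= ((√2/2) - (0))/3 = √2/6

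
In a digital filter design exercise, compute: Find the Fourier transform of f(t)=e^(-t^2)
The Fourier transform of a Gaussian e^(-t^2) is sqrt(pi)*e^(-omega^2/4).
With a = 1: F(omega) = sqrt(pi)*e^(-omega^2/4)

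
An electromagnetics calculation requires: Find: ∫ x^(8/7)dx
Power rule: ∫ x^(8/7) dx=x^(15/7)/(15/7)+C

Answer: (7/15)·x^(15/7)+C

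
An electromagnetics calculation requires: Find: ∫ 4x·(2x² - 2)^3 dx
Let u=2x² - 2, du=4x dx
∫ u^3 du=u^4/4+C

Answer: (2x² - 2)^4/4+C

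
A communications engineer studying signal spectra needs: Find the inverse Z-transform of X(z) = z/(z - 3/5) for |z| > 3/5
Standard pair: z/(z-a) <-> a^n * u[n] for causal signals
With a = 3/5: x[n] = (3/5)^n * u[n]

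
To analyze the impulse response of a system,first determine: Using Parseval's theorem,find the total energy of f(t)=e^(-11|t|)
Parseval's theorem: E=integral |f(t)|^2 dt=(1/2pi) integral |F(omega)|^2 domega
E=integral_{-inf}^{inf} e^(-22|t|) dt=2 * integral_0^inf e^(-22t) dt=2/(2 * 11)=1/11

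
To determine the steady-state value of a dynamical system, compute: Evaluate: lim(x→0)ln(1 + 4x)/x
L'Hôpital (0/0): lim 4/(1+4x) / 1 = 4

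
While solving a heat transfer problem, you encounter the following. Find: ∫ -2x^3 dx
Using power rule: ∫ -2x^3 dx = -2/4 x^4 + C = (-1/2)x^4 + C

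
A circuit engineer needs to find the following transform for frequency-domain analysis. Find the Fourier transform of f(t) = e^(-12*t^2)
The Fourier transform of a Gaussian e^(-a*t^2) is sqrt(pi/a)*e^(-omega^2/(4a)).
With a = 12: F(omega) = sqrt(pi/12)*e^(-omega^2/48)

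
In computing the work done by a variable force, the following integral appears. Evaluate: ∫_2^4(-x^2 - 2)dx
Step 1: Find antiderivative F(x)=(-1/3)x^3-2x
Step 2: F(4) - F(2)=-88/3 - (-20/3)=-68/3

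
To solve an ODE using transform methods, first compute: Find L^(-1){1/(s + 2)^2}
L^(-1){1/(s-a)^n}=t^(n-1)·e^(at)/(n-1)!
Here a=-2, n=2: t^1·e^(-2t)/1

Answer: t·e^(-2t)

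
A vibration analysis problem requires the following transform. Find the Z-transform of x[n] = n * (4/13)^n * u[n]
Using the property Z{n*a^n*u[n]} = az/(z-a)^2
With a = 4/13: X(z) = (4/13)z/(z - 4/13)^2, |z| > 4/13

Answer: (4/13)z/(z - 4/13)^2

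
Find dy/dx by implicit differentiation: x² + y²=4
Differentiate both sides: 2x + 2y·(dy/dx) = 0
Solve: dy/dx = -2x/(2y) = -x/y

Answer: dy/dx = -x/y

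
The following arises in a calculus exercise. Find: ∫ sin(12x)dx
Using substitution u = 12x: ∫ sin(u) du/12 = -cos(u)/12 + C

Answer: (-1/12)cos(12x) + C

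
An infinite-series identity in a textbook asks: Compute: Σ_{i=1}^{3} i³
Using formula: Σ i^3=[n(n+1)/2]²=[3·4/2]²=36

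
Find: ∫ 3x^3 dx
Using power rule: ∫ 3x^3 dx=3/4 x^4 + C=(3/4)x^4 + C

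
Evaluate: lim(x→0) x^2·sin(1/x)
Squeeze theorem: -|x^2| ≤ x^2·sin(1/x) ≤ |x^2|
Since x^2 → 0 as x → 0, by squeeze theorem the limit is 0

Answer: 0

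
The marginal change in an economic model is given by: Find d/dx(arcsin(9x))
d/dx[arcsin(u)] = u'/√(1-u²), u = 9x, u' = 9

Answer: 9/√(1-81x²)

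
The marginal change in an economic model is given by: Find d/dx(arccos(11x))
d/dx[arccos(u)]=-u'/√(1-u²), u=11x, u'=11

Answer: -11/√(1-121x²)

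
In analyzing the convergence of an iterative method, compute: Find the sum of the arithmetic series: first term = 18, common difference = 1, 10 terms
Last term: a_n=18+(10-1)·1=27
Sum=n(a_1+a_n)/2=10(18+27)/2=225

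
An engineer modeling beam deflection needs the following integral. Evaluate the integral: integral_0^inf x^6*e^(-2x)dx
This is a Gamma integral. Substitute u=2x (du=2 dx):
integral_0^inf x^6 * e^(-2x) dx=(1/2^7) integral_0^inf u^6 * e^(-u) du
=Gamma(7)/2^7=6!/2^7=720/128

Answer: 45/8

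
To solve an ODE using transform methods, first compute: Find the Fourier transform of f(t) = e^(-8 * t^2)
The Fourier transform of a Gaussian e^(-a * t^2) is sqrt(pi/a) * e^(-omega^2/(4a)).
With a=8: F(omega)=sqrt(pi/8) * e^(-omega^2/32)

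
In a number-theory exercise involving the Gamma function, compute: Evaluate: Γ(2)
Γ(n)=(n-1)! for positive integers
Γ(2)=1!=1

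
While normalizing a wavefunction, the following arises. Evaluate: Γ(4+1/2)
Γ(n + 1/2) = (2n)!√π/(4^n·n!)
= 40320√π/(256·24) = (105/16)·√π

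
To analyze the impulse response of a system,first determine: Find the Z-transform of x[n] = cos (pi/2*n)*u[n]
Z{cos(w0 * n) * u[n]} = z(z - cos(w0))/(z^2 - 2z * cos(w0) + 1)
With w0 = pi/2: X(z) = z(z - cos(pi/2))/(z^2 - 2z * cos(pi/2) + 1)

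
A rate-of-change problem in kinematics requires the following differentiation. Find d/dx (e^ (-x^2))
Chain rule: d/dx[e^u]=e^u · u' where u=-x^2
u'=-2x

Answer: -2x·e^(-x^2)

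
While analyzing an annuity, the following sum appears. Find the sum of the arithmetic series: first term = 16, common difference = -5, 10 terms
Last term: a_n=16+(10-1)·-5=-29
Sum=n(a_1+a_n)/2=10(16+(-29))/2=-65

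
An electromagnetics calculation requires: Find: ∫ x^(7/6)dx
Power rule: ∫ x^(7/6) dx = x^(13/6)/(13/6)+C

Answer: (6/13)·x^(13/6)+C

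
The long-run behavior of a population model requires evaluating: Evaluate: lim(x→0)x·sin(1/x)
Squeeze theorem: -|x| ≤ x·sin(1/x) ≤ |x|
Since x → 0 as x → 0, by squeeze theorem the limit is 0

Answer: 0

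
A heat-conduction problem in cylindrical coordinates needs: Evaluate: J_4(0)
J_n(0) = 0 for all n > 0 (Bessel function of first kind)
J_4(0) = 0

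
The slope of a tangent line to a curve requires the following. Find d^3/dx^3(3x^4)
Apply power rule 3 times:
d^1: 12x^3
d^2: 36x^2
d^3: 72x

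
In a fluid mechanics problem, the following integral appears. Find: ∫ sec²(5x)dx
Since d/dx[tan(5x)]=5sec²(5x), integral=tan(5x)/5 + C

Answer: (1/5)tan(5x) + C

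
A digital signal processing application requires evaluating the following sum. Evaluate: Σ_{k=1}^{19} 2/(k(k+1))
Partial fractions: 2/(k(k+1))=2/k - 2/(k+1)
Telescoping sum: 2(1-1/20)=2·19/20

Answer: 19/10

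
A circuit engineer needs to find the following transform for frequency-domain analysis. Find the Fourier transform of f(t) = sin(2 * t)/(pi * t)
sin(W * t)/(pi * t) = (W/pi) * sinc(W * t/pi) is the impulse response of the ideal low-pass filter with cutoff W (here W = 2).
Its Fourier transform is a rectangular function:
F(omega) = 1 for |omega| < 2, 0 otherwise

Answer: rect(omega/4) [i.e., 1 for |omega| < 2, 0 otherwise]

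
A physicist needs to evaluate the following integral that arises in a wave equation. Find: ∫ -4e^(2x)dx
Since d/dx[e^(2x)] = 2e^(2x), we get -2 e^(2x)+C

Answer: -2e^(2x)+C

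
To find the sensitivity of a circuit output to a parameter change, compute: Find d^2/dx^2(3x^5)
Apply power rule 2 times:
d^1: 15x^4
d^2: 60x^3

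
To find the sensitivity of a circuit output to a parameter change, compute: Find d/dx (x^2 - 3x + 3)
Power rule: d/dx(ax^n) = n·a·x^(n-1)
Term by term: 2·x - 3

Answer: 2x - 3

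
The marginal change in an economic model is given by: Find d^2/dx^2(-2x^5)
Apply power rule 2 times:
d^1: -10x^4
d^2: -40x^3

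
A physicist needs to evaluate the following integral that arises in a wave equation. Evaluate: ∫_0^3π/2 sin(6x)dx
Antiderivative: -cos(6x)/6
Evaluate at bounds: [-cos(6·3π/2)/6] - [-cos(6·0)/6]
=(-(-1) + (1))/6=1/3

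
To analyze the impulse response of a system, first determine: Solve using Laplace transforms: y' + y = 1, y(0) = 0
Take L of both sides: sY(s) - 0 + Y(s)=1/s
Y(s)(s + 1)=1/s + 0
Y(s)=1/(s(s + 1)) + 0/(s + 1)
Partial fractions: 1/(s(s + 1))=1/s - 1/(s + 1)
So Y(s)=1/s - 1/(s + 1)
Inverse transform (L^(-1){1/s}=1, L^(-1){1/(s + 1)}=e^(-t)):

Answer: y(t)=1 - e^(-t)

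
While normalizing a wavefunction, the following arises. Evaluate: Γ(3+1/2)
Γ(n+1/2)=(2n)!√π/(4^n·n!)
=720√π/(64·6)=(15/8)·√π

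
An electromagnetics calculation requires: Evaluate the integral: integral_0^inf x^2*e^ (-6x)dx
This is a Gamma integral. Substitute u = 6x (du = 6 dx):
integral_0^inf x^2*e^(-6x) dx = (1/6^3) integral_0^inf u^2*e^(-u) du
= Gamma(3)/6^3 = 2!/6^3 = 2/216

Answer: 1/108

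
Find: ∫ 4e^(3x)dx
Since d/dx[e^(3x)] = 3e^(3x), we get 4/3 e^(3x)+C

Answer: (4/3)e^(3x)+C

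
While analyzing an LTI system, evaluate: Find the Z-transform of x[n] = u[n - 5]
Using the time-shift property: Z{u[n-5]}=z^(-5)*z/(z-1)
=z^(-4)/(z-1)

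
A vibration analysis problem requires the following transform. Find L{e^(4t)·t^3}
First shifting: L{e^(at)f(t)} = F(s-a)
L{t^3} = 6/s^4
Shift s → s-4: 6/(s-4)^4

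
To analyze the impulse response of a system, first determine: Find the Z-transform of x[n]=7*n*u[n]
Z{n*u[n]} = z/(z-1)^2
By linearity: Z{7*n*u[n]} = 7z/(z-1)^2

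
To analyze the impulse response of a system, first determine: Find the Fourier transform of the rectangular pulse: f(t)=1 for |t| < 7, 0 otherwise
F(omega) = integral from -7 to 7 of e^(-j*omega*t) dt
= 2*sin(7*omega)/omega = 14*sinc(7*omega/pi)

Answer: 2*sin(7*omega)/omega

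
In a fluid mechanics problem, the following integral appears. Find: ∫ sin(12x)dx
Using substitution u=12x: ∫ sin(u) du/12=-cos(u)/12+C

Answer: (-1/12)cos(12x)+C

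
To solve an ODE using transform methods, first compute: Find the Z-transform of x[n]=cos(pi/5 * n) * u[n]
Z{cos(w0*n)*u[n]}=z(z - cos(w0))/(z^2 - 2z*cos(w0) + 1)
With w0=pi/5: X(z)=z(z - cos(pi/5))/(z^2 - 2z*cos(pi/5) + 1)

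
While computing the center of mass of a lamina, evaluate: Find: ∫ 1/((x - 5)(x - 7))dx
Partial fractions: 1/((x-5)(x-7)) = A/(x-5) + B/(x-7)
A = -1/2, B = 1/2
∫ [-1/2· 1/(x-5) + 1/2· 1/(x-7)] dx
= (1/2)[ln|x-7| - ln|x-5|] + C

Answer: (1/2)·ln|(x-7)/(x-5)| + C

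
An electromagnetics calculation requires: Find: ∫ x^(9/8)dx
Power rule: ∫ x^(9/8) dx = x^(17/8)/(17/8)+C

Answer: (8/17)·x^(17/8)+C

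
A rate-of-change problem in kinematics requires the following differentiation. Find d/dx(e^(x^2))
Chain rule: d/dx[e^u]=e^u · u' where u=x^2
u'=2x

Answer: 2x·e^(x^2)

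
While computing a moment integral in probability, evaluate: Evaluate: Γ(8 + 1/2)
Γ(n+1/2)=(2n)!√π/(4^n·n!)
=20922789888000√π/(65536·40320)=(2027025/256)·√π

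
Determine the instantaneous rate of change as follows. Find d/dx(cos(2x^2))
Chain rule: d/dx[cos(u)]=-sin(u)·u' where u=2x^2
u'=4x

Answer: -4x·sin(2x^2)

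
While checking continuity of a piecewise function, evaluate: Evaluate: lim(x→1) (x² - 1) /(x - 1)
Factor: (x² - 1) = (x-1)(x+1)
Cancel (x-1): lim(x→1) (x+1) = 2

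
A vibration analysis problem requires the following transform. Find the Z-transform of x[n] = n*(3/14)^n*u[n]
Using the property Z{n * a^n * u[n]}=az/(z-a)^2
With a=3/14: X(z)=(3/14)z/(z - 3/14)^2, |z| > 3/14

Answer: (3/14)z/(z - 3/14)^2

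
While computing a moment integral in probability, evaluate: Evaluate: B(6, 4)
B(x,y)=Γ(x)Γ(y)/Γ(x + y)=(x-1)!(y-1)!/(x + y-1)!
B(6,4)=5!·3!/9!=1/504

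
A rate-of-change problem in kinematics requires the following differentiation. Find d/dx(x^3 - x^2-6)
Power rule: d/dx(ax^n)=n·a·x^(n-1)
Term by term: 3·x^2 - 2·x

Answer: 3x^2 - 2x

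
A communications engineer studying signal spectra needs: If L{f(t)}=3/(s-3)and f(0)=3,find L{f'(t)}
L{f'(t)}=s·F(s) - f(0)=3s/(s-3) - 3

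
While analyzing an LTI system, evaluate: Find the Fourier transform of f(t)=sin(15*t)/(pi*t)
sin(W*t)/(pi*t) = (W/pi)*sinc(W*t/pi) is the impulse response of the ideal low-pass filter with cutoff W (here W = 15).
Its Fourier transform is a rectangular function:
F(omega) = 1 for |omega| < 15, 0 otherwise

Answer: rect(omega/30) [i.e., 1 for |omega| < 15, 0 otherwise]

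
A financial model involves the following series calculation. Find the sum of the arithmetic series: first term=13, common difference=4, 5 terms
Last term: a_n = 13+(5-1)·4 = 29
Sum = n(a_1+a_n)/2 = 5(13+29)/2 = 105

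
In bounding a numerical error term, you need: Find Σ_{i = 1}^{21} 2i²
= 2·n(n + 1)(2n + 1)/6 = 2·21·22·43/6 = 6622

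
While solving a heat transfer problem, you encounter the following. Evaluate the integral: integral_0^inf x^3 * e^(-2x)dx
This is a Gamma integral. Substitute u = 2x (du = 2 dx):
integral_0^inf x^3 * e^(-2x) dx = (1/2^4) integral_0^inf u^3 * e^(-u) du
= Gamma(4)/2^4 = 3!/2^4 = 6/16

Answer: 3/8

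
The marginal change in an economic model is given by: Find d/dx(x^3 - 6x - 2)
Power rule: d/dx(ax^n) = n·a·x^(n-1)
Term by term: 3·x^2 - 6

Answer: 3x^2 - 6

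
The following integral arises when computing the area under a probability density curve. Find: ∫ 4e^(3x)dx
Since d/dx[e^(3x)]=3e^(3x), we get 4/3 e^(3x)+C

Answer: (4/3)e^(3x)+C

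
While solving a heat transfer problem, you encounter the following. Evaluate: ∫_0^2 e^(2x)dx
Antiderivative: (1/2)e^(2x)
Evaluate: (1/2)(e^4 - 1)

Answer: (e^4 - 1)/2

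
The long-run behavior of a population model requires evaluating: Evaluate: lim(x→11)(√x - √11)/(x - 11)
Multiply by conjugate (√x+√11)/(√x+√11):
=(x - 11)/((x - 11)(√x+√11))=1/(√x+√11)
As x → 11: 1/(2√11)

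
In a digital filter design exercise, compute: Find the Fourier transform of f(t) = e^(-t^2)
The Fourier transform of a Gaussian e^(-t^2) is sqrt(pi) * e^(-omega^2/4).
With a=1: F(omega)=sqrt(pi) * e^(-omega^2/4)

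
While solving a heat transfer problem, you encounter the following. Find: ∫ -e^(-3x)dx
Since d/dx[e^(-3x)]=-3e^(-3x), we get 1/3 e^(-3x) + C

Answer: (1/3)e^(-3x) + C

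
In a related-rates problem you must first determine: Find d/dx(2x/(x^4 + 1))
Quotient rule: (f/g)' = (f'g - fg')/g²
f = 2x, f' = 2
g = x^4+1, g' = 4x^3

Answer: (2·(x^4+1)-8x^4)/(x^4+1)²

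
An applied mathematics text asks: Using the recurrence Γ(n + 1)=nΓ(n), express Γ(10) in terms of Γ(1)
Γ(10) = 9Γ(9) = 9·8Γ(8) = ... = 9!·Γ(1) = 362880·Γ(1)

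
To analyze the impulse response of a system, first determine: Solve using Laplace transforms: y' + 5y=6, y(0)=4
Take L of both sides: sY(s)-4+5Y(s)=6/s
Y(s)(s+5)=6/s+4
Y(s)=6/(s(s+5))+4/(s+5)
Partial fractions: 6/(s(s+5))=(6/5)/s - (6/5)/(s+5)
So Y(s)=(6/5)/s+(14/5)/(s+5)
Inverse transform (L^(-1){1/s}=1, L^(-1){1/(s+5)}=e^(-5t)):

Answer: y(t)=6/5+(14/5)·e^(-5t)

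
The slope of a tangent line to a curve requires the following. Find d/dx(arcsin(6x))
d/dx[arcsin(u)] = u'/√(1-u²), u = 6x, u' = 6

Answer: 6/√(1-36x²)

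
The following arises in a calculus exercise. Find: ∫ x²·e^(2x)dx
Integration by parts twice:
First: u = x², dv = e^(2x) dx => x²e^(2x)/2 - (2/2)∫ xe^(2x) dx
Second (∫ xe^(2x) dx): xe^(2x)/2 - e^(2x)/4
Combining: e^(2x)(x²/2 - 2x/4 + 2/8) + C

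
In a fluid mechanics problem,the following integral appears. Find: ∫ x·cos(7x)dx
By parts: u = x, dv = cos(7x) dx
du = dx, v = sin(7x)/7
= x·sin(7x)/7 + cos(7x)/7² + C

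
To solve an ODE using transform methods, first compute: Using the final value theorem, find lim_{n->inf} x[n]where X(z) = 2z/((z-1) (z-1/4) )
Final value theorem: lim x[n] = lim_{z->1} (z-1)*X(z)
(z-1)*X(z) = 2z/(z-1/4)
As z->1: 2/(1 - 1/4) = 2/(3/4) = 8/3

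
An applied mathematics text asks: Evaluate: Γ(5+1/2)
Γ(n+1/2) = (2n)!√π/(4^n·n!)
= 3628800√π/(1024·120) = (945/32)·√π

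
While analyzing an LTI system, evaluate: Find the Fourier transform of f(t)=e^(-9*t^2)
The Fourier transform of a Gaussian e^(-a*t^2) is sqrt(pi/a)*e^(-omega^2/(4a)).
With a=9: F(omega)=sqrt(pi)/3*e^(-omega^2/36)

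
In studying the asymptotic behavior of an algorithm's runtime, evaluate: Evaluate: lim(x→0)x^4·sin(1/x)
Squeeze theorem: -|x^4| ≤ x^4·sin(1/x) ≤ |x^4|
Since x^4 → 0 as x → 0, by squeeze theorem the limit is 0

Answer: 0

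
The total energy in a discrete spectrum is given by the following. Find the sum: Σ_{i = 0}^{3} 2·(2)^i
Geometric series: S = a(1 - r^n)/(1 - r)
a = 2, r = 2, n = 4
S = 2(1-16)/-1 = 30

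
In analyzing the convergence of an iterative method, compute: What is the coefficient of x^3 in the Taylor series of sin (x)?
sin(x) = Σ (-1)^k x^(2k+1)/(2k+1)!
For x^3: (-1)^1/3! = -1/6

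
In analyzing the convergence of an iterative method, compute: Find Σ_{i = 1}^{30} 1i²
=1·n(n+1)(2n+1)/6=1·30·31·61/6=9455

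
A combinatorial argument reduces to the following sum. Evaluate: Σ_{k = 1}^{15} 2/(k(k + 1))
Partial fractions: 2/(k(k + 1)) = 2/k - 2/(k + 1)
Telescoping sum: 2(1 - 1/16) = 2·15/16

Answer: 15/8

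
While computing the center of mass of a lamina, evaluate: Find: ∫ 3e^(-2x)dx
Since d/dx[e^(-2x)] = -2e^(-2x), we get -3/2 e^(-2x)+C

Answer: (-3/2)e^(-2x)+C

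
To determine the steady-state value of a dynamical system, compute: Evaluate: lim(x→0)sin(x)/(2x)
L'Hôpital (0/0): lim cos(x)/2=1/2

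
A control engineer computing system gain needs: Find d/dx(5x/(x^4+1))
Quotient rule: (f/g)' = (f'g - fg')/g²
f = 5x, f' = 5
g = x^4 + 1, g' = 4x^3

Answer: (5·(x^4 + 1) - 20x^4)/(x^4 + 1)²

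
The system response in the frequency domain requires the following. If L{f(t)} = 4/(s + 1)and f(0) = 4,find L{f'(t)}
L{f'(t)}=s·F(s) - f(0)=4s/(s+1)-4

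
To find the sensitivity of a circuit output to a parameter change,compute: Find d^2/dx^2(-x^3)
Apply power rule 2 times:
d^1: -3x^2
d^2: -6x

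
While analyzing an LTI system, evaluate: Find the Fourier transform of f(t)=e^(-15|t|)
Using the standard pair: F{e^(-a|t|)}=2a/(a^2+omega^2)
With a=15: F(omega)=30/(225+omega^2)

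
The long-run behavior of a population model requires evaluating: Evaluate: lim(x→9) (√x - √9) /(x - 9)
Multiply by conjugate (√x+√9)/(√x+√9):
= (x - 9)/((x - 9)(√x+√9)) = 1/(√x+√9)
As x → 9: 1/(2√9)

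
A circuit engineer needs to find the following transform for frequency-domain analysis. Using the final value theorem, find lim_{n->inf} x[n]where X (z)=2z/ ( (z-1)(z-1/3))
Final value theorem: lim x[n] = lim_{z->1} (z-1) * X(z)
(z-1) * X(z) = 2z/(z-1/3)
As z->1: 2/(1 - 1/3) = 2/(2/3) = 3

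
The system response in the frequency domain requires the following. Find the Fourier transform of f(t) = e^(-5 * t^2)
The Fourier transform of a Gaussian e^(-a*t^2) is sqrt(pi/a)*e^(-omega^2/(4a)).
With a=5: F(omega)=sqrt(pi/5)*e^(-omega^2/20)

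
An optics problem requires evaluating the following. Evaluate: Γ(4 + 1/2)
Γ(n+1/2)=(2n)!√π/(4^n·n!)
=40320√π/(256·24)=(105/16)·√π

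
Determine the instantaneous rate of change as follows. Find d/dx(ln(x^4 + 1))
Chain rule: d/dx[ln(u)]=u'/u where u=x^4+1
u'=4x^3

Answer: (4x^3)/(x^4+1)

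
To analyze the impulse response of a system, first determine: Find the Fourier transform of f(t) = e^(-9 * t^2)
The Fourier transform of a Gaussian e^(-a * t^2) is sqrt(pi/a) * e^(-omega^2/(4a)).
With a=9: F(omega)=sqrt(pi)/3 * e^(-omega^2/36)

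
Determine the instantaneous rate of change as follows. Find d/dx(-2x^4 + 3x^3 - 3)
Power rule: d/dx(ax^n)=n·a·x^(n-1)
Term by term: -8·x^3 + 9·x^2

Answer: -8x^3 + 9x^2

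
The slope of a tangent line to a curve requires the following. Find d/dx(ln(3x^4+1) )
Chain rule: d/dx[ln(u)] = u'/u where u = 3x^4 + 1
u' = 12x^3

Answer: (12x^3)/(3x^4 + 1)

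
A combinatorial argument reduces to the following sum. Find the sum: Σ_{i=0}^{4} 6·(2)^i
Geometric series: S = a(1 - r^n)/(1 - r)
a = 6, r = 2, n = 5
S = 6(1 - 32)/-1 = 186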